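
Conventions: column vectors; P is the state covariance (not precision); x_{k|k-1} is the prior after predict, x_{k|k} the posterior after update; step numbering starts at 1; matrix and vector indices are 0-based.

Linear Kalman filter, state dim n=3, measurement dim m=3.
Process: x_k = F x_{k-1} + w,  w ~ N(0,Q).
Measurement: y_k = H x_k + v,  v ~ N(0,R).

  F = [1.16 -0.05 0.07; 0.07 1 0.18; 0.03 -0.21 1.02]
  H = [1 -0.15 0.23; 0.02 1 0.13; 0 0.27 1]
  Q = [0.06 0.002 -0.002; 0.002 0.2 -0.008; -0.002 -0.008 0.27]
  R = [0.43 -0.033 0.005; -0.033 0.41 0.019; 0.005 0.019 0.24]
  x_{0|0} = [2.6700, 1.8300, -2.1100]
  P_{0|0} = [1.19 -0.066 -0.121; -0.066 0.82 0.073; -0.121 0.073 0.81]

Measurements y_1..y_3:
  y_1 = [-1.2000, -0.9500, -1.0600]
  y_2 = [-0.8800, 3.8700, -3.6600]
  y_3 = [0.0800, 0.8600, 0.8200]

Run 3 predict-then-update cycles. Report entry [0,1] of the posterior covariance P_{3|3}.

P_post[0,1] = 0.0186

step 1: x^-=[2.8580, 1.6371, -2.4564]  P^-=[1.6548 -0.0299 -0.0262; -0.0299 1.0661 0.0324; -0.0262 0.0324 1.1121]  S=[2.1623 -0.1531 0.1805; -0.1531 1.5026 0.4843; 0.1805 0.4843 1.4473]  K=[0.7880 0.1339 -0.1667; -0.0328 0.7128 -0.0131; 0.0253 -0.1441 0.8195]  nu=[-3.2475, -2.3249, 0.9544]  x^+=[-0.1713, 0.0739, -1.4215]  P^+=[0.3464 0.0240 -0.0400; 0.0240 0.3019 -0.0713; -0.0400 -0.0713 0.2133]
step 2: x^-=[-0.3019, -0.1940, -1.4706]  P^-=[0.5191 0.0326 -0.0202; 0.0326 0.4872 -0.1042; -0.0202 -0.1042 0.5333]  S=[0.9764 -0.0719 0.1057; -0.0719 0.8805 0.1118; 0.1057 0.1118 0.7526]  K=[0.5410 0.1035 -0.1065; -0.0216 0.5421 -0.0412; 0.0378 -0.1239 0.6844]  nu=[-0.2690, 4.2612, -2.1370]  x^+=[0.2213, 2.2098, -3.4711]  P^+=[0.2380 0.0213 -0.0266; 0.0213 0.2298 -0.0617; -0.0266 -0.0617 0.1788]
step 3: x^-=[-0.0968, 1.6005, -3.9979]  P^-=[0.3754 0.0272 -0.0113; 0.0272 0.4168 -0.0853; -0.0113 -0.0853 0.4909]  S=[0.8332 -0.0657 0.1046; -0.0657 0.8141 0.1070; 0.1046 0.1070 0.7152]  K=[0.4603 0.0893 -0.0862; -0.0221 0.5017 -0.0337; 0.0453 -0.1103 0.6640]  nu=[1.3364, -0.2188, 4.3858]  x^+=[0.1210, 1.3133, -1.0010]  P^+=[0.2023 0.0186 -0.0217; 0.0186 0.2127 -0.0561; -0.0217 -0.0561 0.1726]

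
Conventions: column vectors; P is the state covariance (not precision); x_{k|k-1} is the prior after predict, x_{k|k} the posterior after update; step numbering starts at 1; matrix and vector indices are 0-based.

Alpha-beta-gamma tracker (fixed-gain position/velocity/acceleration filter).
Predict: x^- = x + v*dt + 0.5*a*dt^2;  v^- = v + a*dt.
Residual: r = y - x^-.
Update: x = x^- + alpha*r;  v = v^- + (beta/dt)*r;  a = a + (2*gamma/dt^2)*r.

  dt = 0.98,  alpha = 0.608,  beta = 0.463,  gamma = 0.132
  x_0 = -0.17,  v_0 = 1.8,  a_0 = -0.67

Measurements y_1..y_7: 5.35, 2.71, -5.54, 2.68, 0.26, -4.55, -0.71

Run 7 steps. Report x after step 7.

step 1: x_pred=1.2723  r=4.0777  x^+=3.7515  v^+=3.0699  a^+=0.4509
step 2: x_pred=6.9766  r=-4.2666  x^+=4.3825  v^+=1.4961  a^+=-0.7219
step 3: x_pred=5.5020  r=-11.0420  x^+=-1.2115  v^+=-4.4282  a^+=-3.7572
step 4: x_pred=-7.3554  r=10.0354  x^+=-1.2539  v^+=-3.3690  a^+=-0.9986
step 5: x_pred=-5.0350  r=5.2950  x^+=-1.8157  v^+=-1.8460  a^+=0.4569
step 6: x_pred=-3.4054  r=-1.1446  x^+=-4.1013  v^+=-1.9390  a^+=0.1423
step 7: x_pred=-5.9332  r=5.2232  x^+=-2.7575  v^+=0.6681  a^+=1.5781

x_post = -2.7575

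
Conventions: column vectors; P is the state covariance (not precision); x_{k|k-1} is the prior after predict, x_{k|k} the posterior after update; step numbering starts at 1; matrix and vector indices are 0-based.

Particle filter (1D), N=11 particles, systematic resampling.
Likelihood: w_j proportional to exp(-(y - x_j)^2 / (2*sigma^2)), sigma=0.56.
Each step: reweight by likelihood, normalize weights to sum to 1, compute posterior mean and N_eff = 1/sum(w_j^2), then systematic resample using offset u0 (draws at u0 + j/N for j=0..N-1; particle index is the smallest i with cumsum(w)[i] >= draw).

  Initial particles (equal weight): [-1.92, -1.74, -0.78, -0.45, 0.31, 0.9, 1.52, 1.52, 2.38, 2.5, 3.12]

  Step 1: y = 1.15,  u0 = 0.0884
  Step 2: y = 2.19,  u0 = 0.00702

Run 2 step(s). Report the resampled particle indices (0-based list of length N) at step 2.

step 1: w=[0.0000, 0.0000, 0.0009, 0.0056, 0.1081, 0.3014, 0.2677, 0.2677, 0.0298, 0.0182, 0.0007]  mean=1.2339  Neff=4.0480  idx=[4, 5, 5, 5, 6, 6, 6, 7, 7, 7, 9]
step 2: w=[0.0009, 0.0176, 0.0176, 0.0176, 0.1220, 0.1220, 0.1220, 0.1220, 0.1220, 0.1220, 0.2142]  mean=1.6961  Neff=7.3449  idx=[1, 4, 5, 5, 6, 7, 8, 8, 9, 10, 10]

resampled_idx = [1, 4, 5, 5, 6, 7, 8, 8, 9, 10, 10]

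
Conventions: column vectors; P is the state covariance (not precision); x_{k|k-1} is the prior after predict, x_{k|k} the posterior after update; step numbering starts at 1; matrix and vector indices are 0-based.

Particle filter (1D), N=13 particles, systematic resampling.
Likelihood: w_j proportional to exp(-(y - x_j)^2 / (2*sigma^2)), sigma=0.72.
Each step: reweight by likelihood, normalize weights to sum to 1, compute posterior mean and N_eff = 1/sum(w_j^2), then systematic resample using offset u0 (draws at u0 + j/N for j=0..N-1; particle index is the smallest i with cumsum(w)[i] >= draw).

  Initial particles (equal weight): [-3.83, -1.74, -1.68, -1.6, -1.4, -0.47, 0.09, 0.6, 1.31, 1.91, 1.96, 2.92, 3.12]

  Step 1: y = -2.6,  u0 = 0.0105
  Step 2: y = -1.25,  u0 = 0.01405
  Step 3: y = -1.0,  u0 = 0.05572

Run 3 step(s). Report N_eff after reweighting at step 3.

step 1: w=[0.1285, 0.2709, 0.2444, 0.2108, 0.1379, 0.0070, 0.0005, 0.0000, 0.0000, 0.0000, 0.0000, 0.0000, 0.0000]  mean=-1.9077  Neff=4.6917  idx=[0, 0, 1, 1, 1, 1, 2, 2, 2, 3, 3, 4, 4]
step 2: w=[0.0002, 0.0002, 0.0842, 0.0842, 0.0842, 0.0842, 0.0888, 0.0888, 0.0888, 0.0943, 0.0943, 0.1039, 0.1039]  mean=-1.6277  Neff=10.9411  idx=[2, 3, 3, 4, 5, 6, 7, 8, 9, 10, 10, 11, 12]
step 3: w=[0.0678, 0.0678, 0.0678, 0.0678, 0.0678, 0.0736, 0.0736, 0.0736, 0.0812, 0.0812, 0.0812, 0.0985, 0.0985]  mean=-1.6257  Neff=12.7615  idx=[0, 1, 3, 4, 5, 6, 7, 8, 9, 10, 11, 12, 12]

N_eff = 12.7615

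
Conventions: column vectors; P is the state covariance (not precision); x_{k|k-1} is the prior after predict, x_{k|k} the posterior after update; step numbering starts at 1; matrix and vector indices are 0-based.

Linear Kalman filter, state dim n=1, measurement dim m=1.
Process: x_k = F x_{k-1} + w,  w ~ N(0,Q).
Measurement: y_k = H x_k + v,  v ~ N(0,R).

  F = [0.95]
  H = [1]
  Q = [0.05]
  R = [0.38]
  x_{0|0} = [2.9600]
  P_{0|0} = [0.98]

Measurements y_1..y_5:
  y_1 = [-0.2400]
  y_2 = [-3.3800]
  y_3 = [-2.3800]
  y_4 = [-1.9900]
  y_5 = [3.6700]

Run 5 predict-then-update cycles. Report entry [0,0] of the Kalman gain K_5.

step 1: x^-=[2.8120]  P^-=[0.9344]  S=[1.3144]  K=[0.7109]  nu=[-3.0520]  x^+=[0.6423]  P^+=[0.2701]
step 2: x^-=[0.6102]  P^-=[0.2938]  S=[0.6738]  K=[0.4360]  nu=[-3.9902]  x^+=[-1.1297]  P^+=[0.1657]
step 3: x^-=[-1.0732]  P^-=[0.1995]  S=[0.5795]  K=[0.3443]  nu=[-1.3068]  x^+=[-1.5231]  P^+=[0.1308]
step 4: x^-=[-1.4470]  P^-=[0.1681]  S=[0.5481]  K=[0.3067]  nu=[-0.5430]  x^+=[-1.6135]  P^+=[0.1165]
step 5: x^-=[-1.5328]  P^-=[0.1552]  S=[0.5352]  K=[0.2899]  nu=[5.2028]  x^+=[-0.0243]  P^+=[0.1102]

K[0,0] = 0.2899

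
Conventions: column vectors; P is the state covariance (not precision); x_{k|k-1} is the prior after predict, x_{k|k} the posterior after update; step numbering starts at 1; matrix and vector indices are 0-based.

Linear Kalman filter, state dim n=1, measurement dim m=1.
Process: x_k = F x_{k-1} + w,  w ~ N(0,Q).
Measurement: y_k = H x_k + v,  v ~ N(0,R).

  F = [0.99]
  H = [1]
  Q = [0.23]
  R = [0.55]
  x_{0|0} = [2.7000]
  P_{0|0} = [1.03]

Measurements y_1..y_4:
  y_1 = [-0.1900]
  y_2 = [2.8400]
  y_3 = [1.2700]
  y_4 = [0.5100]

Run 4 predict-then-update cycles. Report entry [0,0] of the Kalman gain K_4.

step 1: x^-=[2.6730]  P^-=[1.2395]  S=[1.7895]  K=[0.6927]  nu=[-2.8630]  x^+=[0.6899]  P^+=[0.3810]
step 2: x^-=[0.6830]  P^-=[0.6034]  S=[1.1534]  K=[0.5231]  nu=[2.1570]  x^+=[1.8114]  P^+=[0.2877]
step 3: x^-=[1.7933]  P^-=[0.5120]  S=[1.0620]  K=[0.4821]  nu=[-0.5233]  x^+=[1.5410]  P^+=[0.2652]
step 4: x^-=[1.5256]  P^-=[0.4899]  S=[1.0399]  K=[0.4711]  nu=[-1.0156]  x^+=[1.0472]  P^+=[0.2591]

K[0,0] = 0.4711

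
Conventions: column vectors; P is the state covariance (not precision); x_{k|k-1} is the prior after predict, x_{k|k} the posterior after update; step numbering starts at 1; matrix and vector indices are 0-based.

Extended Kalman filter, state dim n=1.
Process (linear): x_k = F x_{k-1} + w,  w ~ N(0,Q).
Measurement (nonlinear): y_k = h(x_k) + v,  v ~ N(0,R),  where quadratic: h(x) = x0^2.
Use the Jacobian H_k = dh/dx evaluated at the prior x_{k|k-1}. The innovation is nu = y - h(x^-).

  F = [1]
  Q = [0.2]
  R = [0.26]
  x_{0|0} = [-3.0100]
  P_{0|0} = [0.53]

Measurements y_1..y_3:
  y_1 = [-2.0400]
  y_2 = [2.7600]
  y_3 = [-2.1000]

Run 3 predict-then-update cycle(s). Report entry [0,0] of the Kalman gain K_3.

step 1: x^-=[-3.0100]  P^-=[0.7300]  H_jac=[-6.0200]  S=[26.7155]  K=[-0.1645]  nu=[-11.1001]  x^+=[-1.1841]  P^+=[0.0071]
step 2: x^-=[-1.1841]  P^-=[0.2071]  H_jac=[-2.3681]  S=[1.4215]  K=[-0.3450]  nu=[1.3580]  x^+=[-1.6526]  P^+=[0.0379]
step 3: x^-=[-1.6526]  P^-=[0.2379]  H_jac=[-3.3052]  S=[2.8588]  K=[-0.2750]  nu=[-4.8311]  x^+=[-0.3239]  P^+=[0.0216]

K[0,0] = -0.2750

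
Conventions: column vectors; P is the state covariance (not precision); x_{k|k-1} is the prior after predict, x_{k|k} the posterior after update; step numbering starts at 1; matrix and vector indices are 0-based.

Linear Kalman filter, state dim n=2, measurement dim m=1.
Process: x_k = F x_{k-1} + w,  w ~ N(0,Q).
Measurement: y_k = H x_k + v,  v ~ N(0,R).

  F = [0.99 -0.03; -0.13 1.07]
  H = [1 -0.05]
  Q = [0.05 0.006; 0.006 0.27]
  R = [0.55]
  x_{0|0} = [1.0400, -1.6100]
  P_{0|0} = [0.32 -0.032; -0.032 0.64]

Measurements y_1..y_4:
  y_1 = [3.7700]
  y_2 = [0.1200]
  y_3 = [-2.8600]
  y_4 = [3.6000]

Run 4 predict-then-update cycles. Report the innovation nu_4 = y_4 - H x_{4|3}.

step 1: x^-=[1.0779, -1.8579]  P^-=[0.3661 -0.0898; -0.0898 1.0170]  S=[0.9276]  K=[0.3995; -0.1516]  nu=[2.5992]  x^+=[2.1163, -2.2519]  P^+=[0.2181 -0.0336; -0.0336 0.9957]
step 2: x^-=[2.1627, -2.6846]  P^-=[0.2666 -0.0897; -0.0897 1.4230]  S=[0.8291]  K=[0.3270; -0.1940]  nu=[-2.1769]  x^+=[1.4509, -2.2622]  P^+=[0.1780 -0.0371; -0.0371 1.3918]
step 3: x^-=[1.5043, -2.6092]  P^-=[0.2279 -0.1011; -0.1011 1.8768]  S=[0.7927]  K=[0.2939; -0.2459]  nu=[-4.4948]  x^+=[0.1835, -1.5041]  P^+=[0.1594 -0.0438; -0.0438 1.8289]
step 4: x^-=[0.2268, -1.6332]  P^-=[0.2105 -0.1198; -0.1198 2.3788]  S=[0.7784]  K=[0.2781; -0.3067]  nu=[3.2916]  x^+=[1.1422, -2.6426]  P^+=[0.1503 -0.0534; -0.0534 2.3056]

innov = [3.2916]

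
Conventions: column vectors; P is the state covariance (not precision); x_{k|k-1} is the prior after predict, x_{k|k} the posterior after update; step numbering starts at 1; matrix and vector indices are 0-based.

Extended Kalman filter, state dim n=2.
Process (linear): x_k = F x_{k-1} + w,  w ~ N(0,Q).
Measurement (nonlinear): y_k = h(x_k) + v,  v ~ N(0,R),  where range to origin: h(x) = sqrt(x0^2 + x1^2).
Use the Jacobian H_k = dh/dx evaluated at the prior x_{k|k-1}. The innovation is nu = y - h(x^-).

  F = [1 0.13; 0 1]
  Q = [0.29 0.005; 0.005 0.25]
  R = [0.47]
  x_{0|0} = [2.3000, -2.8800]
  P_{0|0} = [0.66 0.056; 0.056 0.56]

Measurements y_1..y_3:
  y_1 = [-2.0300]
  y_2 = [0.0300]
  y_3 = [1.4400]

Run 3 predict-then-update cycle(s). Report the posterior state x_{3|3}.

x_post = [0.0685, -0.8004]

step 1: x^-=[1.9256, -2.8800]  P^-=[0.9740 0.1338; 0.1338 0.8100]  H_jac=[0.5558 -0.8313]  S=[1.2070]  K=[0.3564; -0.4963]  nu=[-5.4944]  x^+=[-0.0325, -0.1534]  P^+=[0.8207 0.3473; 0.3473 0.5128]
step 2: x^-=[-0.0524, -0.1534]  P^-=[1.2097 0.4189; 0.4189 0.7628]  H_jac=[-0.3233 -0.9463]  S=[1.5358]  K=[-0.5128; -0.5582]  nu=[-0.1321]  x^+=[0.0153, -0.0797]  P^+=[0.8058 -0.0207; -0.0207 0.2843]
step 3: x^-=[0.0050, -0.0797]  P^-=[1.0953 0.0213; 0.0213 0.5343]  H_jac=[0.0622 -0.9981]  S=[1.0038]  K=[0.0467; -0.5299]  nu=[1.3602]  x^+=[0.0685, -0.8004]  P^+=[1.0931 0.0462; 0.0462 0.2524]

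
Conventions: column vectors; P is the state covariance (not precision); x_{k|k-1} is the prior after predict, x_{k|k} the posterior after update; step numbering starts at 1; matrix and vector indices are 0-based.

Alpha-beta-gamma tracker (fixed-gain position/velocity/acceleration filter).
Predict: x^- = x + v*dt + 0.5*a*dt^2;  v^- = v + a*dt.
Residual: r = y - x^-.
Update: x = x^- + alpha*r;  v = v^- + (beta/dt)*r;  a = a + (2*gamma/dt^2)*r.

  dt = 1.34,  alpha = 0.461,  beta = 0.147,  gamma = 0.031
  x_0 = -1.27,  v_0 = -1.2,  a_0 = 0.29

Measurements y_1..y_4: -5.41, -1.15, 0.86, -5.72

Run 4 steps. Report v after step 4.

step 1: x_pred=-2.6176  r=-2.7924  x^+=-3.9049  v^+=-1.1177  a^+=0.1936
step 2: x_pred=-5.2289  r=4.0789  x^+=-3.3485  v^+=-0.4109  a^+=0.3344
step 3: x_pred=-3.5988  r=4.4588  x^+=-1.5433  v^+=0.5264  a^+=0.4884
step 4: x_pred=-0.3995  r=-5.3205  x^+=-2.8522  v^+=0.5972  a^+=0.3047

v_post = 0.5972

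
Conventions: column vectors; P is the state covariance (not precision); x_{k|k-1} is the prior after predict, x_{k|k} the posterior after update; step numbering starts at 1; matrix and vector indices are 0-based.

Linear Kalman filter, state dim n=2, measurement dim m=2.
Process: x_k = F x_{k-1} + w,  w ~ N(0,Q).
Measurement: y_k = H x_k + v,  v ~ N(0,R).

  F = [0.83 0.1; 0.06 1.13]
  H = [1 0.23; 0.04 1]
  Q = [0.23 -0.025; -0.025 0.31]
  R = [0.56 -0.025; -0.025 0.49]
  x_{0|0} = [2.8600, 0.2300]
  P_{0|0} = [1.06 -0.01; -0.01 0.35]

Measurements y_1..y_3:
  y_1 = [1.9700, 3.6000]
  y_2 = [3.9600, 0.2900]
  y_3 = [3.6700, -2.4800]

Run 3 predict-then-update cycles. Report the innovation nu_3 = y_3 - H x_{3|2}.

step 1: x^-=[2.3968, 0.4315]  P^-=[0.9621 0.0579; 0.0579 0.7594]  S=[1.5889 0.2466; 0.2466 1.2555]  K=[0.6209 -0.0452; 0.0539 0.5961]  nu=[-0.5260, 3.0726]  x^+=[1.9314, 2.2347]  P^+=[0.3608 -0.0521; -0.0521 0.2928]
step 2: x^-=[1.8265, 2.6411]  P^-=[0.4728 -0.0231; -0.0231 0.6781]  S=[1.0581 0.1266; 0.1266 1.1670]  K=[0.4481 -0.0522; 0.0569 0.5741]  nu=[1.5260, -2.4242]  x^+=[2.6369, 1.3362]  P^+=[0.2631 -0.0473; -0.0473 0.2818]
step 3: x^-=[2.3222, 1.6681]  P^-=[0.4062 -0.0247; -0.0247 0.6643]  S=[0.9900 0.1191; 0.1191 1.1530]  K=[0.4106 -0.0497; 0.0609 0.5690]  nu=[0.9641, -4.2410]  x^+=[2.9290, -0.6864]  P^+=[0.2414 -0.0443; -0.0443 0.2791]

innov = [0.9641, -4.2410]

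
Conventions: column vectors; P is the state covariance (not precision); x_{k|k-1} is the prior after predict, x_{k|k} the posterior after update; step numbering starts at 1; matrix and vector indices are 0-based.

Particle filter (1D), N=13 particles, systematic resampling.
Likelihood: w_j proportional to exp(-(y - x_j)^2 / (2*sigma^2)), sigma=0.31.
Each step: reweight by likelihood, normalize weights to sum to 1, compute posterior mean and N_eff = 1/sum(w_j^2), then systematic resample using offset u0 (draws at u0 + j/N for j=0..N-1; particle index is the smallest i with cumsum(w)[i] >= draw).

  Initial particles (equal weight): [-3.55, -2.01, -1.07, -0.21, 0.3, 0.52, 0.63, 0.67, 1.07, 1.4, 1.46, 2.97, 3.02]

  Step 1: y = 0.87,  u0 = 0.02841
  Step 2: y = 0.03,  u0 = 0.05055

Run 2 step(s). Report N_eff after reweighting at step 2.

step 1: w=[0.0000, 0.0000, 0.0000, 0.0007, 0.0531, 0.1521, 0.2132, 0.2336, 0.2336, 0.0667, 0.0470, 0.0000, 0.0000]  mean=0.7977  Neff=5.3412  idx=[4, 5, 5, 6, 6, 6, 7, 7, 7, 8, 8, 8, 9]
step 2: w=[0.3281, 0.1375, 0.1375, 0.0737, 0.0737, 0.0737, 0.0569, 0.0569, 0.0569, 0.0017, 0.0017, 0.0017, 0.0000]  mean=0.5006  Neff=5.8323  idx=[0, 0, 0, 0, 1, 1, 2, 2, 3, 4, 5, 7, 8]

N_eff = 5.8323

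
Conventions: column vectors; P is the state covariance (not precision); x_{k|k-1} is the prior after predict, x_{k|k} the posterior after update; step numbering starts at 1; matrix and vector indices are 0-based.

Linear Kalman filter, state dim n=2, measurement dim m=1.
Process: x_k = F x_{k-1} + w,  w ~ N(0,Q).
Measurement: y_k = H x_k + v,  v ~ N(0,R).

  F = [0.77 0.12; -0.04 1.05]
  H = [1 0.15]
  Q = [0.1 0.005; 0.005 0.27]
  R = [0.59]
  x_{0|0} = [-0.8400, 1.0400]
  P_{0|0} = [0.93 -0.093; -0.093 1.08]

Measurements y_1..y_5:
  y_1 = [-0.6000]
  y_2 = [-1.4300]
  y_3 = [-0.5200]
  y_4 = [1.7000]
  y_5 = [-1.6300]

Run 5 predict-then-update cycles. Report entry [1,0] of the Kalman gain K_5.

step 1: x^-=[-0.5220, 1.1256]  P^-=[0.6498 0.0377; 0.0377 1.4700]  S=[1.2841]  K=[0.5104; 0.2011]  nu=[-0.2468]  x^+=[-0.6480, 1.0760]  P^+=[0.3152 -0.0941; -0.0941 1.4181]
step 2: x^-=[-0.3698, 1.1557]  P^-=[0.2899 0.0984; 0.0984 1.8418]  S=[0.9509]  K=[0.3204; 0.3940]  nu=[-1.2335]  x^+=[-0.7651, 0.6697]  P^+=[0.1923 -0.0217; -0.0217 1.6943]
step 3: x^-=[-0.5088, 0.7338]  P^-=[0.2344 0.1951; 0.1951 2.1400]  S=[0.9311]  K=[0.2832; 0.5543]  nu=[-0.1213]  x^+=[-0.5431, 0.6665]  P^+=[0.1597 0.0490; 0.0490 1.8539]
step 4: x^-=[-0.3382, 0.7216]  P^-=[0.2305 0.2730; 0.2730 2.3101]  S=[0.9543]  K=[0.2844; 0.6492]  nu=[1.9300]  x^+=[0.2107, 1.9745]  P^+=[0.1533 0.0968; 0.0968 1.9079]
step 5: x^-=[0.3991, 2.0648]  P^-=[0.2362 0.3185; 0.3185 2.3656]  S=[0.9750]  K=[0.2913; 0.6906]  nu=[-2.3389]  x^+=[-0.2821, 0.4496]  P^+=[0.1535 0.1224; 0.1224 1.9006]

K[1,0] = 0.6906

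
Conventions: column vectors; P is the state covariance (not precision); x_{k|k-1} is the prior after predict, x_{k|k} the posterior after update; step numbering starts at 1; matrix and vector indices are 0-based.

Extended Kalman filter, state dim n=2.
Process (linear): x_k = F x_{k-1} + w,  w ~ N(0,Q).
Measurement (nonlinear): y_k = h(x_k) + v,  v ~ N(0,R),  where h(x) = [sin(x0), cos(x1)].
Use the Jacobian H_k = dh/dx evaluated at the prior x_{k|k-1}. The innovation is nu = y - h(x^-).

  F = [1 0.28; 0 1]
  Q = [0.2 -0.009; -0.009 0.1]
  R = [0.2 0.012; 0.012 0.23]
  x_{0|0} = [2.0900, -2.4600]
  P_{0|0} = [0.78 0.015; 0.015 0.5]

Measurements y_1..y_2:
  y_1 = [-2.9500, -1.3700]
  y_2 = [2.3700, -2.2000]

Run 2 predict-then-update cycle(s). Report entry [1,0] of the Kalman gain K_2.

step 1: x^-=[1.4012, -2.4600]  P^-=[1.0276 0.1460; 0.1460 0.6000]  H_jac=[0.1688 0.0000; 0.0000 0.6300]  S=[0.2293 0.0275; 0.0275 0.4682]  K=[0.7381 0.1531; 0.0106 0.8068]  nu=[-3.9357, -0.5934]  x^+=[-1.5946, -2.9806]  P^+=[0.8855 0.0699; 0.0699 0.2947]
step 2: x^-=[-2.4291, -2.9806]  P^-=[1.1478 0.1435; 0.1435 0.3947]  H_jac=[-0.7568 0.0000; 0.0000 0.1603]  S=[0.8573 -0.0054; -0.0054 0.2401]  K=[-1.0127 0.0730; -0.1250 0.2607]  nu=[3.0237, -1.2129]  x^+=[-5.5797, -3.6748]  P^+=[0.2665 0.0289; 0.0289 0.3647]

K[1,0] = -0.1250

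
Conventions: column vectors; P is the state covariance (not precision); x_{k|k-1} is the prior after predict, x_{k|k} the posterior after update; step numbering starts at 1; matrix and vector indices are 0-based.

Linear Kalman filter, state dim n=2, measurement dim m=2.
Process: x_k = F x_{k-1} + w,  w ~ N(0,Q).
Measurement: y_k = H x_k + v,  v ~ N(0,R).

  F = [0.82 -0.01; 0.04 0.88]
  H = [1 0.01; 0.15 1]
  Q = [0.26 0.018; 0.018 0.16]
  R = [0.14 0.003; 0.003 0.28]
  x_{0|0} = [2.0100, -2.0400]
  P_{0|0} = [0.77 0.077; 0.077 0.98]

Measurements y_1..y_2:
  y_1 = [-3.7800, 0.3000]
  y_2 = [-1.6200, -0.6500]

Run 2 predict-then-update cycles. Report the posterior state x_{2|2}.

step 1: x^-=[1.6686, -1.7148]  P^-=[0.7766 0.0902; 0.0902 0.9256]  S=[0.9185 0.2190; 0.2190 1.2501]  K=[0.8423 0.0177; -0.0740 0.7642]  nu=[-5.4315, 1.7645]  x^+=[-2.8748, 0.0356]  P^+=[0.1181 -0.0102; -0.0102 0.2153]
step 2: x^-=[-2.3577, -0.0837]  P^-=[0.3396 0.0126; 0.0126 0.3262]  S=[0.4799 0.0698; 0.0698 0.6176]  K=[0.7045 0.0232; -0.0450 0.5363]  nu=[0.7386, -0.2126]  x^+=[-1.8423, -0.2310]  P^+=[0.0988 -0.0062; -0.0062 0.1510]

x_post = [-1.8423, -0.2310]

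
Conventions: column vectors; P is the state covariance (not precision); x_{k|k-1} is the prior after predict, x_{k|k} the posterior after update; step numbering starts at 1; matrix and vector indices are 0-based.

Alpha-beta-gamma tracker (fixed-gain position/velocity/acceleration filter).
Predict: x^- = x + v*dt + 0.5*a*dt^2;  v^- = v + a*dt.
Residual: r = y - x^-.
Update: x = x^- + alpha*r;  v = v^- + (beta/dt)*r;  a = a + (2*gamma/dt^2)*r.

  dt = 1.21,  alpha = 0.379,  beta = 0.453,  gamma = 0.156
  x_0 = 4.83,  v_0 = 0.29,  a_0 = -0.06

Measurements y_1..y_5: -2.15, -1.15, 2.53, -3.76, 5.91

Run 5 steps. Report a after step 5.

a_post = 3.4555

step 1: x_pred=5.1370  r=-7.2870  x^+=2.3752  v^+=-2.5107  a^+=-1.6129
step 2: x_pred=-1.8434  r=0.6934  x^+=-1.5806  v^+=-4.2027  a^+=-1.4651
step 3: x_pred=-7.7383  r=10.2683  x^+=-3.8466  v^+=-2.1311  a^+=0.7231
step 4: x_pred=-5.8960  r=2.1360  x^+=-5.0864  v^+=-0.4565  a^+=1.1783
step 5: x_pred=-4.7763  r=10.6863  x^+=-0.7262  v^+=4.9699  a^+=3.4555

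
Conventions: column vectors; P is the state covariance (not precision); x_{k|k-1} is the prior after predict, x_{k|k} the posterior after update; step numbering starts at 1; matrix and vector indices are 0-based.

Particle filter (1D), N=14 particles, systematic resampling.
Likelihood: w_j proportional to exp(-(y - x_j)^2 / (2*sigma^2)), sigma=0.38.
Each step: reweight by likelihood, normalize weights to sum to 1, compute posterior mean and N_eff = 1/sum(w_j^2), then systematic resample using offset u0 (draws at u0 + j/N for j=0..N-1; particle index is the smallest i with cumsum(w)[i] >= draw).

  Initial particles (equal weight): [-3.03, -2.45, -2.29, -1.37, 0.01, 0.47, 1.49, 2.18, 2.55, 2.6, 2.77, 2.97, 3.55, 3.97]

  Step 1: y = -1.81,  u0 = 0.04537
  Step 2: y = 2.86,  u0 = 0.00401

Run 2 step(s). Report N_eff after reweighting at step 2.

N_eff = 6.0000

step 1: w=[0.0048, 0.2001, 0.3722, 0.4228, 0.0000, 0.0000, 0.0000, 0.0000, 0.0000, 0.0000, 0.0000, 0.0000, 0.0000, 0.0000]  mean=-1.9365  Neff=2.7978  idx=[1, 1, 1, 2, 2, 2, 2, 2, 3, 3, 3, 3, 3, 3]
step 2: w=[0.0000, 0.0000, 0.0000, 0.0000, 0.0000, 0.0000, 0.0000, 0.0000, 0.1667, 0.1667, 0.1667, 0.1667, 0.1667, 0.1667]  mean=-1.3700  Neff=6.0000  idx=[8, 8, 8, 9, 9, 10, 10, 11, 11, 11, 12, 12, 13, 13]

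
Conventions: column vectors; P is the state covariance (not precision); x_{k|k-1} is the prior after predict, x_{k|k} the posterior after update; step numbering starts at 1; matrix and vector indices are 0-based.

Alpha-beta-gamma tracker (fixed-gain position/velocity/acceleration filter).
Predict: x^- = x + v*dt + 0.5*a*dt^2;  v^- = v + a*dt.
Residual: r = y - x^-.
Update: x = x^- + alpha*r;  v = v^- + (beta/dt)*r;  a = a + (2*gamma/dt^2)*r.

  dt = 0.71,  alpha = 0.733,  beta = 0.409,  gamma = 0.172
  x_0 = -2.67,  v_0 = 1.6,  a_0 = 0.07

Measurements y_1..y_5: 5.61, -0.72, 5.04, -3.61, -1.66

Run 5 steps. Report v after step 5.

v_post = -7.1410

step 1: x_pred=-1.5164  r=7.1264  x^+=3.7073  v^+=5.7549  a^+=4.9331
step 2: x_pred=9.0366  r=-9.7566  x^+=1.8850  v^+=3.6370  a^+=-1.7249
step 3: x_pred=4.0325  r=1.0075  x^+=4.7710  v^+=2.9927  a^+=-1.0374
step 4: x_pred=6.6343  r=-10.2443  x^+=-0.8748  v^+=-3.6452  a^+=-8.0282
step 5: x_pred=-5.4863  r=3.8263  x^+=-2.6816  v^+=-7.1410  a^+=-5.4171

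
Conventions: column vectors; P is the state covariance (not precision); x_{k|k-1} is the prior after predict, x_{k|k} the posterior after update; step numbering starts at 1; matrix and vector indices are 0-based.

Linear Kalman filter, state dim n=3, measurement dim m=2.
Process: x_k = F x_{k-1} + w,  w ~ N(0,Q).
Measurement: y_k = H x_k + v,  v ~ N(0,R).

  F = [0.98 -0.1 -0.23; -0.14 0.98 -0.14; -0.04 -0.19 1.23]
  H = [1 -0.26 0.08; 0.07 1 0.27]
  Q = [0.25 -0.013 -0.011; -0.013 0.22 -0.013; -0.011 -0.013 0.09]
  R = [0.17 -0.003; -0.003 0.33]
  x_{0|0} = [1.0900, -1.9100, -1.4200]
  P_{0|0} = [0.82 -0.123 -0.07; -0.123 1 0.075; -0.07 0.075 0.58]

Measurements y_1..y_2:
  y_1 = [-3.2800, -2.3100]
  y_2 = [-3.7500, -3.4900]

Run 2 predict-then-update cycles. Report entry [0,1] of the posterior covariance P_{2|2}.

step 1: x^-=[1.5858, -1.8256, -1.4273]  P^-=[1.1373 -0.3332 -0.2568; -0.3332 1.2183 -0.1889; -0.2568 -0.1889 0.9749]  S=[1.5359 -0.6188; -0.6188 1.4666]  K=[0.8371 0.1330; -0.1430 0.7197; -0.0831 0.0034]  nu=[-5.2263, -0.2100]  x^+=[-2.8170, -1.2292, -0.9938]  P^+=[0.1729 0.0713 -0.1557; 0.0713 0.2999 -0.2480; -0.1557 -0.2480 0.9639]
step 2: x^-=[-2.4092, -0.6711, -0.8762]  P^-=[0.5149 0.1032 -0.4672; 0.1032 0.5727 -0.5143; -0.4672 -0.5143 1.6917]  S=[0.6274 -0.1118; -0.1118 0.7476]  K=[0.7412 0.1284; -0.0342 0.5848; -0.3466 -0.1726]  nu=[-1.4452, -2.4137]  x^+=[-3.7902, -2.0333, 0.0414]  P^+=[0.1792 0.1110 -0.3088; 0.1110 0.3118 -0.4683; -0.3088 -0.4683 1.6074]

P_post[0,1] = 0.1110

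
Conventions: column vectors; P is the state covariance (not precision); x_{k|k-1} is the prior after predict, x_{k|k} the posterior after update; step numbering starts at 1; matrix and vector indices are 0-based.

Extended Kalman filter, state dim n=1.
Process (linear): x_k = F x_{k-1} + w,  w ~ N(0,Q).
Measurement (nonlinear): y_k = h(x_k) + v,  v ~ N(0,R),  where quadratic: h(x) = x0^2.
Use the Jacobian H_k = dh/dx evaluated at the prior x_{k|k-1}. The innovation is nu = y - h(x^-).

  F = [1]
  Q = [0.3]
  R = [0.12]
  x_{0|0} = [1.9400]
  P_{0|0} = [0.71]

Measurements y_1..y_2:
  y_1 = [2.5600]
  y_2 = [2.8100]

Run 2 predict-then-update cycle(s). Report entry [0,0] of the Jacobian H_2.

step 1: x^-=[1.9400]  P^-=[1.0100]  H_jac=[3.8800]  S=[15.3249]  K=[0.2557]  nu=[-1.2036]  x^+=[1.6322]  P^+=[0.0079]
step 2: x^-=[1.6322]  P^-=[0.3079]  H_jac=[3.2644]  S=[3.4013]  K=[0.2955]  nu=[0.1458]  x^+=[1.6753]  P^+=[0.0109]

H_jac[0,0] = 3.2644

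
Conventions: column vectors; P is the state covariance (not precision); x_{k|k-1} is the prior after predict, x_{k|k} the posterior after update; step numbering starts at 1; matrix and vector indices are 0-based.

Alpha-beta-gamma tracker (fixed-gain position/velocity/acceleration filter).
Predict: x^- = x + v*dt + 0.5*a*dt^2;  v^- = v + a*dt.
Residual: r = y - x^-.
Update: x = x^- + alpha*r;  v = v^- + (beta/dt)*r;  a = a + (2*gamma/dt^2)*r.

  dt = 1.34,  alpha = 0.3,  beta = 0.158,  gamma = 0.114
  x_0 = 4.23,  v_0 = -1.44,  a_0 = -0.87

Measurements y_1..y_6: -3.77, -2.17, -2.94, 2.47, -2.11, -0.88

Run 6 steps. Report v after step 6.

v_post = 7.0375

step 1: x_pred=1.5193  r=-5.2893  x^+=-0.0675  v^+=-3.2295  a^+=-1.5416
step 2: x_pred=-5.7790  r=3.6090  x^+=-4.6963  v^+=-4.8697  a^+=-1.0834
step 3: x_pred=-12.1944  r=9.2544  x^+=-9.4180  v^+=-5.2302  a^+=0.0917
step 4: x_pred=-16.3442  r=18.8142  x^+=-10.6999  v^+=-2.8889  a^+=2.4807
step 5: x_pred=-12.3439  r=10.2339  x^+=-9.2737  v^+=1.6419  a^+=3.7802
step 6: x_pred=-3.6797  r=2.7997  x^+=-2.8398  v^+=7.0375  a^+=4.1357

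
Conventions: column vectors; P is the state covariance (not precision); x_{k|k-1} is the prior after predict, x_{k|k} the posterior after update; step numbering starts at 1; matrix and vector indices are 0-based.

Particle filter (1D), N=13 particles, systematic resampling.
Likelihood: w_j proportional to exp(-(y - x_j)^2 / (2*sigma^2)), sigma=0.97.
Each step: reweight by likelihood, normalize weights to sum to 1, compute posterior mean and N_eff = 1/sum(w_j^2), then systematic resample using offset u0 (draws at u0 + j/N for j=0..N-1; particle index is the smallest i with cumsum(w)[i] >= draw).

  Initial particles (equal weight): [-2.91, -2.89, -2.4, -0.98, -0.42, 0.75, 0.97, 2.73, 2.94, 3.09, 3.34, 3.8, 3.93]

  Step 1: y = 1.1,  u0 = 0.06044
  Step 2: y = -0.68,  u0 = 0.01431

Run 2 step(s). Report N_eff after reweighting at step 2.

N_eff = 7.5127

step 1: w=[0.0001, 0.0001, 0.0005, 0.0339, 0.0990, 0.3167, 0.3350, 0.0824, 0.0559, 0.0412, 0.0235, 0.0070, 0.0048]  mean=1.1265  Neff=4.2432  idx=[4, 5, 5, 5, 5, 5, 6, 6, 6, 6, 7, 8, 10]
step 2: w=[0.2683, 0.0938, 0.0938, 0.0938, 0.0938, 0.0938, 0.0654, 0.0654, 0.0654, 0.0654, 0.0006, 0.0003, 0.0001]  mean=0.4956  Neff=7.5127  idx=[0, 0, 0, 0, 1, 2, 3, 4, 4, 5, 6, 7, 9]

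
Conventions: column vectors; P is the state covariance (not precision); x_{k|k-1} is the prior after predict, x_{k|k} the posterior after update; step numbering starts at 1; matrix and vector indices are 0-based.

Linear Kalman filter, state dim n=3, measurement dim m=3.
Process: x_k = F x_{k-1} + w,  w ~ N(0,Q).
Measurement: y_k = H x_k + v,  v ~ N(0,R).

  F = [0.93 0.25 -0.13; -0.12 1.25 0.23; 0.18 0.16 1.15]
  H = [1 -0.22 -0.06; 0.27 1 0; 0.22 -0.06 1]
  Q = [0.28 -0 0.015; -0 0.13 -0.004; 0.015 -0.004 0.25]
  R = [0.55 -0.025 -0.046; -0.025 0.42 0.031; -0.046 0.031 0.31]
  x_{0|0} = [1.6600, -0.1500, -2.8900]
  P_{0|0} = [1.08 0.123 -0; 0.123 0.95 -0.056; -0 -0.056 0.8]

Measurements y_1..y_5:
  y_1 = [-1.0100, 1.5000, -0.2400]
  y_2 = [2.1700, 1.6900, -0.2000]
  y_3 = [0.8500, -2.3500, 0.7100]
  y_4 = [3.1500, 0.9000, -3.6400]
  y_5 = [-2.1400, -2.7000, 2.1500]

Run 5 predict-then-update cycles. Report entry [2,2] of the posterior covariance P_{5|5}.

P_post[2,2] = 0.2045

step 1: x^-=[1.8820, -1.0514, -3.0487]  P^-=[1.3478 0.2976 0.1231; 0.2976 1.6031 0.3170; 0.1231 0.3170 1.3538]  S=[1.8429 0.2451 0.2111; 0.2451 2.2821 0.4258; 0.2111 0.4258 1.7431]  K=[0.6534 0.2006 0.1024; -0.1401 0.7533 -0.0028; -0.1080 0.0177 0.7901]  nu=[-3.3062, 2.0433, 2.3316]  x^+=[0.3702, 0.9444, -0.8136]  P^+=[0.3409 -0.0210 -0.0684; -0.0210 0.3254 0.0531; -0.0684 0.0531 0.2687]
step 2: x^-=[0.6862, 0.9489, -0.7179]  P^-=[0.6031 0.0106 -0.0165; 0.0106 0.6982 0.2053; -0.0165 0.2053 0.6147]  S=[1.1918 -0.0178 -0.0029; -0.0178 1.1679 0.2280; -0.0029 0.2280 0.9242]  K=[0.5072 0.1382 0.0925; -0.1214 0.5920 0.0330; -0.0805 0.0466 0.6361]  nu=[1.6495, 0.5558, 0.4239]  x^+=[1.6388, 1.0917, -0.5551]  P^+=[0.2632 -0.0228 -0.0497; -0.0228 0.2589 0.0547; -0.0497 0.0547 0.2165]
step 3: x^-=[1.8692, 1.0403, -0.1687]  P^-=[0.5253 0.0020 -0.0047; 0.0020 0.5908 0.1801; -0.0047 0.1801 0.5498]  S=[1.1103 -0.0219 0.0005; -0.0219 1.0502 0.2060; 0.0005 0.2060 0.8636]  K=[0.4755 0.1278 0.0974; -0.1140 0.5536 0.0360; -0.0690 0.0489 0.6113]  nu=[-0.8004, -3.8950, 0.5299]  x^+=[1.0423, -1.0057, 0.0198]  P^+=[0.2465 -0.0217 -0.0432; -0.0217 0.2424 0.0529; -0.0432 0.0529 0.2069]
step 4: x^-=[0.7154, -1.3776, 0.0495]  P^-=[0.5087 0.0020 -0.0003; 0.0020 0.5625 0.1716; -0.0003 0.1716 0.5381]  S=[1.0916 -0.0198 0.0034; -0.0198 1.0206 0.1993; 0.0034 0.1993 0.8540]  K=[0.4676 0.1262 0.0992; -0.1112 0.5425 0.0357; -0.0655 0.0482 0.6070]  nu=[2.1345, 2.0844, -3.9295]  x^+=[1.5867, -0.6245, -2.3750]  P^+=[0.2424 -0.0210 -0.0414; -0.0210 0.2374 0.0519; -0.0414 0.0519 0.2049]
step 5: x^-=[1.6283, -1.5173, -2.5455]  P^-=[0.5048 0.0022 0.0009; 0.0022 0.5537 0.1686; 0.0009 0.1686 0.5356]  S=[1.0869 -0.0186 0.0043; -0.0186 1.0117 0.1970; 0.0043 0.1970 0.8522]  K=[0.4657 0.1261 0.0997; -0.1103 0.5390 0.0354; -0.0645 0.0476 0.6062]  nu=[-4.2548, -1.6224, 4.2463]  x^+=[-0.1345, -1.7723, 0.2260]  P^+=[0.2414 -0.0208 -0.0410; -0.0208 0.2358 0.0515; -0.0410 0.0515 0.2045]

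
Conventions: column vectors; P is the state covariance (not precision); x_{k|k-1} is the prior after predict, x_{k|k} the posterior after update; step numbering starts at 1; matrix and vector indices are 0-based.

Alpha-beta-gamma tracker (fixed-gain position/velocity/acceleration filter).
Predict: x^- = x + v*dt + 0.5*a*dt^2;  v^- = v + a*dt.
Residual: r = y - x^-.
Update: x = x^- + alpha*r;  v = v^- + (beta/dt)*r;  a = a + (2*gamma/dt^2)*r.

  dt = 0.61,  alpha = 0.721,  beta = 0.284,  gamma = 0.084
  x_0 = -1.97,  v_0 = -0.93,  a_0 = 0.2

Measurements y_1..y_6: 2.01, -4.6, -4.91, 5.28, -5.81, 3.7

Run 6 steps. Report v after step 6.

v_post = 2.4058

step 1: x_pred=-2.5001  r=4.5101  x^+=0.7517  v^+=1.2918  a^+=2.2363
step 2: x_pred=1.9557  r=-6.5557  x^+=-2.7710  v^+=-0.3963  a^+=-0.7236
step 3: x_pred=-3.1473  r=-1.7627  x^+=-4.4182  v^+=-1.6583  a^+=-1.5194
step 4: x_pred=-5.7125  r=10.9925  x^+=2.2131  v^+=2.5326  a^+=3.4436
step 5: x_pred=4.3987  r=-10.2087  x^+=-2.9618  v^+=-0.1197  a^+=-1.1656
step 6: x_pred=-3.2516  r=6.9516  x^+=1.7605  v^+=2.4058  a^+=1.9731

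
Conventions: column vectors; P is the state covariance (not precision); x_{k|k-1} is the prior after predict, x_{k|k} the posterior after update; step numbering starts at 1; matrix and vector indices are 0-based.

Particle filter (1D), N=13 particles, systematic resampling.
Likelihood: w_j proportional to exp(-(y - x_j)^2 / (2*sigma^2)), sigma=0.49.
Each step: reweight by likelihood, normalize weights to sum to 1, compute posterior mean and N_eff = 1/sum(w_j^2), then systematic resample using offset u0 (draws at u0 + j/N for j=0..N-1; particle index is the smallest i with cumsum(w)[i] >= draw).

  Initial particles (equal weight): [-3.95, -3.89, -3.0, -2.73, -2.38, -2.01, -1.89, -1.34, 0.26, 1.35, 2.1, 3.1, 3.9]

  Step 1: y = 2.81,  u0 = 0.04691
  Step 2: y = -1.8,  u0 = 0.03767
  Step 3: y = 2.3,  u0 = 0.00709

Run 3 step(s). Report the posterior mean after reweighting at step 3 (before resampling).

post_mean = 2.1000

step 1: w=[0.0000, 0.0000, 0.0000, 0.0000, 0.0000, 0.0000, 0.0000, 0.0000, 0.0000, 0.0092, 0.2723, 0.6530, 0.0655]  mean=2.8640  Neff=1.9805  idx=[10, 10, 10, 10, 11, 11, 11, 11, 11, 11, 11, 11, 12]
step 2: w=[0.2500, 0.2500, 0.2500, 0.2500, 0.0000, 0.0000, 0.0000, 0.0000, 0.0000, 0.0000, 0.0000, 0.0000, 0.0000]  mean=2.1000  Neff=4.0000  idx=[0, 0, 0, 1, 1, 1, 1, 2, 2, 2, 3, 3, 3]
step 3: w=[0.0769, 0.0769, 0.0769, 0.0769, 0.0769, 0.0769, 0.0769, 0.0769, 0.0769, 0.0769, 0.0769, 0.0769, 0.0769]  mean=2.1000  Neff=13.0000  idx=[0, 1, 2, 3, 4, 5, 6, 7, 8, 9, 10, 11, 12]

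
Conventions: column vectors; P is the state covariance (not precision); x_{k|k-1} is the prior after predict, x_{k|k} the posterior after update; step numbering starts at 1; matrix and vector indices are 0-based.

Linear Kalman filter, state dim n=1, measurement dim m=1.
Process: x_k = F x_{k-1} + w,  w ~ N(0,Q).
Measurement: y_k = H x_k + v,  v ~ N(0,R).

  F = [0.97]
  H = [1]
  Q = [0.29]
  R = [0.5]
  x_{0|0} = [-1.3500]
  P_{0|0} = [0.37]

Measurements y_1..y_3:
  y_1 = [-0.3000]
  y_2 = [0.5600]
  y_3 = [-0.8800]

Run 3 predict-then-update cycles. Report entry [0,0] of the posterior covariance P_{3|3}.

step 1: x^-=[-1.3095]  P^-=[0.6381]  S=[1.1381]  K=[0.5607]  nu=[1.0095]  x^+=[-0.7435]  P^+=[0.2803]
step 2: x^-=[-0.7212]  P^-=[0.5538]  S=[1.0538]  K=[0.5255]  nu=[1.2812]  x^+=[-0.0479]  P^+=[0.2628]
step 3: x^-=[-0.0465]  P^-=[0.5372]  S=[1.0372]  K=[0.5179]  nu=[-0.8335]  x^+=[-0.4782]  P^+=[0.2590]

P_post[0,0] = 0.2590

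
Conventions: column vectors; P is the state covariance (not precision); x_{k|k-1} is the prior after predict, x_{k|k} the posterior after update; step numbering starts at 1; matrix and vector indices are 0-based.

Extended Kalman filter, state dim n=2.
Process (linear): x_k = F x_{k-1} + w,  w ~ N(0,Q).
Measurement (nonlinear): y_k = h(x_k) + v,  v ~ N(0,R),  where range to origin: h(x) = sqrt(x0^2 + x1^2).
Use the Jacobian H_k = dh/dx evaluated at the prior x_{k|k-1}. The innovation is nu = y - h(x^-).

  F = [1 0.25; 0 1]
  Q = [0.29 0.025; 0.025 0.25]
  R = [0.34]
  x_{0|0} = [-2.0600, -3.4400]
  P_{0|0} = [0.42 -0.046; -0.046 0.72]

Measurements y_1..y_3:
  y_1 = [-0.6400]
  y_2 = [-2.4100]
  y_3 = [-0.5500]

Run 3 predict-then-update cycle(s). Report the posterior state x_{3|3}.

x_post = [0.2197, -0.1569]

step 1: x^-=[-2.9200, -3.4400]  P^-=[0.7320 0.1590; 0.1590 0.9700]  H_jac=[-0.6471 -0.7624]  S=[1.3672]  K=[-0.4351; -0.6161]  nu=[-5.1522]  x^+=[-0.6781, -0.2655]  P^+=[0.4731 -0.2076; -0.2076 0.4510]
step 2: x^-=[-0.7445, -0.2655]  P^-=[0.6875 -0.0698; -0.0698 0.7010]  H_jac=[-0.9419 -0.3359]  S=[0.9849]  K=[-0.6337; -0.1723]  nu=[-3.2004]  x^+=[1.2837, 0.2860]  P^+=[0.2920 -0.1774; -0.1774 0.6717]
step 3: x^-=[1.3552, 0.2860]  P^-=[0.5353 0.0156; 0.0156 0.9217]  H_jac=[0.9785 0.2065]  S=[0.8981]  K=[0.5868; 0.2289]  nu=[-1.9350]  x^+=[0.2197, -0.1569]  P^+=[0.2261 -0.1050; -0.1050 0.8747]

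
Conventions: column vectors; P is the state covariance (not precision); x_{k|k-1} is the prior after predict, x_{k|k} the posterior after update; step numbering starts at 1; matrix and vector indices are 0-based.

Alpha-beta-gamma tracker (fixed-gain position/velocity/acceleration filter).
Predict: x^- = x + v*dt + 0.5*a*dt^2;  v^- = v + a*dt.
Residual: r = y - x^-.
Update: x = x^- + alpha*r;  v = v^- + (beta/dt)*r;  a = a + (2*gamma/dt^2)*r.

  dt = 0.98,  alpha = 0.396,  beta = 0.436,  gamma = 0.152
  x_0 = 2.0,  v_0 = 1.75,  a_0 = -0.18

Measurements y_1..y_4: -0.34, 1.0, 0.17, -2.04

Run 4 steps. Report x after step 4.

x_post = -3.0119

step 1: x_pred=3.6286  r=-3.9686  x^+=2.0570  v^+=-0.1920  a^+=-1.4362
step 2: x_pred=1.1792  r=-0.1792  x^+=1.1082  v^+=-1.6792  a^+=-1.4929
step 3: x_pred=-1.2543  r=1.4243  x^+=-0.6903  v^+=-2.5086  a^+=-1.0421
step 4: x_pred=-3.6491  r=1.6091  x^+=-3.0119  v^+=-2.8139  a^+=-0.5327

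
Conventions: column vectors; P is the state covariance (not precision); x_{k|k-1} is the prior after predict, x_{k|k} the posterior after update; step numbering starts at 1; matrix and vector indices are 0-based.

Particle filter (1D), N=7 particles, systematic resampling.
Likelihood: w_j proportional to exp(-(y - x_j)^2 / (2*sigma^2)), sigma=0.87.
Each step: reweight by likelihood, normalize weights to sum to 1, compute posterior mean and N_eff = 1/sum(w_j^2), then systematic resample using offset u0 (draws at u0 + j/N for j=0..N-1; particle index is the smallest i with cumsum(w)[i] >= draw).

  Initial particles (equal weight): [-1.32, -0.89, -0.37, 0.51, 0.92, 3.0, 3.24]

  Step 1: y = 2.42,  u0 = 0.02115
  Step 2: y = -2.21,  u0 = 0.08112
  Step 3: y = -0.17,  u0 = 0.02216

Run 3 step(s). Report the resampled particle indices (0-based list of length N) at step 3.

resampled_idx = [0, 1, 2, 2, 3, 4, 5]

step 1: w=[0.0001, 0.0004, 0.0033, 0.0509, 0.1282, 0.4537, 0.3634]  mean=2.6809  Neff=2.8013  idx=[3, 4, 5, 5, 5, 6, 6]
step 2: w=[0.8298, 0.1702, 0.0000, 0.0000, 0.0000, 0.0000, 0.0000]  mean=0.5798  Neff=1.3936  idx=[0, 0, 0, 0, 0, 0, 1]
step 3: w=[0.1511, 0.1511, 0.1511, 0.1511, 0.1511, 0.1511, 0.0935]  mean=0.5484  Neff=6.8637  idx=[0, 1, 2, 2, 3, 4, 5]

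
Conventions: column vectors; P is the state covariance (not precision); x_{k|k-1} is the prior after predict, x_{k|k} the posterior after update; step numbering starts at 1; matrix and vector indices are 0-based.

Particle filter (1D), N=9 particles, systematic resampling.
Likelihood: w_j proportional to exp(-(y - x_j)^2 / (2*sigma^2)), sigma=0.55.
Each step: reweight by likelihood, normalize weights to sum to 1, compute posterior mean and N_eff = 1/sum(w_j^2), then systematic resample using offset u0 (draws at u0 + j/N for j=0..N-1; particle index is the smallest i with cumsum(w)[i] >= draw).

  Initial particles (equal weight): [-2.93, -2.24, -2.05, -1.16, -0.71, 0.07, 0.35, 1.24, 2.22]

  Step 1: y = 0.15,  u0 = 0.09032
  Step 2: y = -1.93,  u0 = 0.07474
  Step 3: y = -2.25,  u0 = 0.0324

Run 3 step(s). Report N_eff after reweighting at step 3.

N_eff = 8.0138

step 1: w=[0.0000, 0.0000, 0.0001, 0.0242, 0.1217, 0.4088, 0.3868, 0.0580, 0.0003]  mean=0.1218  Neff=2.9808  idx=[4, 5, 5, 5, 5, 6, 6, 6, 7]
step 2: w=[0.9350, 0.0147, 0.0147, 0.0147, 0.0147, 0.0020, 0.0020, 0.0020, 0.0000]  mean=-0.6576  Neff=1.1426  idx=[0, 0, 0, 0, 0, 0, 0, 0, 2]
step 3: w=[0.1249, 0.1249, 0.1249, 0.1249, 0.1249, 0.1249, 0.1249, 0.1249, 0.0009]  mean=-0.7093  Neff=8.0138  idx=[0, 1, 2, 2, 3, 4, 5, 6, 7]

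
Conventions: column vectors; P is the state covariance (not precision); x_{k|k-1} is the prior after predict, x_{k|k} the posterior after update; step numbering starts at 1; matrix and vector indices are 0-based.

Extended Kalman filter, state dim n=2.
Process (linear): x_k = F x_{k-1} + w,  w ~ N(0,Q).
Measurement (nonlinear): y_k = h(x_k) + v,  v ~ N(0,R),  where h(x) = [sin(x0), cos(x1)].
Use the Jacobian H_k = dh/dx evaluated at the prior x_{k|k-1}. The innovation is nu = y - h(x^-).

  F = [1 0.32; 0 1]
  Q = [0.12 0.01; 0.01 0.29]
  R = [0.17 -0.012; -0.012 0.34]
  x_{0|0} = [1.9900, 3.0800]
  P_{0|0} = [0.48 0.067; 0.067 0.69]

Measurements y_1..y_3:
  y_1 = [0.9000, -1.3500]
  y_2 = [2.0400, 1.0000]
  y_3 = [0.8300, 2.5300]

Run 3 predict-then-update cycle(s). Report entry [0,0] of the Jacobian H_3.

step 1: x^-=[2.9756, 3.0800]  P^-=[0.7135 0.2978; 0.2978 0.9800]  H_jac=[-0.9863 0.0000; 0.0000 -0.0616]  S=[0.8641 0.0061; 0.0061 0.3437]  K=[-0.8142 -0.0389; -0.3387 -0.1695]  nu=[0.7348, -0.3519]  x^+=[2.3911, 2.8908]  P^+=[0.1399 0.0563; 0.0563 0.8703]
step 2: x^-=[3.3161, 2.8908]  P^-=[0.3850 0.3448; 0.3448 1.1603]  H_jac=[-0.9848 0.0000; 0.0000 -0.2482]  S=[0.5434 0.0723; 0.0723 0.4115]  K=[-0.6861 -0.0875; -0.5445 -0.6042]  nu=[2.2136, 1.9687]  x^+=[1.6251, 0.4959]  P^+=[0.1174 0.0866; 0.0866 0.8014]
step 3: x^-=[1.7838, 0.4959]  P^-=[0.3749 0.3531; 0.3531 1.0914]  H_jac=[-0.2114 0.0000; 0.0000 -0.4758]  S=[0.1867 0.0235; 0.0235 0.5871]  K=[-0.3902 -0.2705; -0.2897 -0.8729]  nu=[-0.1474, 1.6504]  x^+=[1.3948, -0.9021]  P^+=[0.2985 0.1835; 0.1835 0.6165]

H_jac[0,0] = -0.2114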